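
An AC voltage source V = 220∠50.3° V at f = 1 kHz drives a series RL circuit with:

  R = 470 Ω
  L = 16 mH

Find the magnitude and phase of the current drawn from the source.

Step 1 — Angular frequency: ω = 2π·f = 2π·1000 = 6283 rad/s.
Step 2 — Component impedances:
  R: Z = R = 470 Ω
  L: Z = jωL = j·6283·0.016 = 0 + j100.5 Ω
Step 3 — Series combination: Z_total = R + L = 470 + j100.5 Ω = 480.6∠12.1° Ω.
Step 4 — Source phasor: V = 220∠50.3° V = 140.5 + j169.3 V.
Step 5 — Ohm's law: I = V / Z_total = (140.5 + j169.3) / (470 + j100.5) = 0.3596 + j0.2832 A.
Step 6 — Convert to polar: |I| = 0.4577 A, ∠I = 38.2°.

I = 0.4577∠38.2° A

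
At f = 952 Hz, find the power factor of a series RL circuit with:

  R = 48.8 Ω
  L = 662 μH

Step 1 — Angular frequency: ω = 2π·f = 2π·952 = 5982 rad/s.
Step 2 — Component impedances:
  R: Z = R = 48.8 Ω
  L: Z = jωL = j·5982·0.000662 = 0 + j3.96 Ω
Step 3 — Series combination: Z_total = R + L = 48.8 + j3.96 Ω = 48.96∠4.6° Ω.
Step 4 — Power factor: PF = cos(φ) = Re(Z)/|Z| = 48.8/48.96 = 0.9967.
Step 5 — Type: Im(Z) = 3.96 ⇒ lagging (phase φ = 4.6°).

PF = 0.9967 (lagging, φ = 4.6°)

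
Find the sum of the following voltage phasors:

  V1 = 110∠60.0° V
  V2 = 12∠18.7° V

Step 1 — Convert each phasor to rectangular form:
  V1 = 110·(cos(60.0°) + j·sin(60.0°)) = 55 + j95.26 V
  V2 = 12·(cos(18.7°) + j·sin(18.7°)) = 11.37 + j3.847 V
Step 2 — Sum components: V_total = 66.37 + j99.11 V.
Step 3 — Convert to polar: |V_total| = 119.3 V, ∠V_total = 56.2°.

V_total = 119.3∠56.2° V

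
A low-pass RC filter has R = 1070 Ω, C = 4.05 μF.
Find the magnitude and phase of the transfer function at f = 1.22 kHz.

Step 1 — Angular frequency: ω = 2π·1220 = 7665 rad/s.
Step 2 — Transfer function: H(jω) = 1/(1 + jωRC).
Step 3 — Denominator: 1 + jωRC = 1 + j·7665·1070·4.05e-06 = 1 + j33.22.
Step 4 — H = 0.0009054 - j0.03008.
Step 5 — Magnitude: |H| = 0.03009 (-30.4 dB); phase: φ = -88.3°.

|H| = 0.03009 (-30.4 dB), φ = -88.3°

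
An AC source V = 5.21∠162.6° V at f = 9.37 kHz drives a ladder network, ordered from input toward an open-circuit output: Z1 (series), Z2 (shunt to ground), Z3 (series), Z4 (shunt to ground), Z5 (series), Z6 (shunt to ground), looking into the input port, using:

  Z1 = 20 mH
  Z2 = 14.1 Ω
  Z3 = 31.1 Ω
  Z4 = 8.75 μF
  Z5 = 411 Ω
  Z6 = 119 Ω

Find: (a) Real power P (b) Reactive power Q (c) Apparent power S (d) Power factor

Step 1 — Angular frequency: ω = 2π·f = 2π·9370 = 5.887e+04 rad/s.
Step 2 — Component impedances:
  Z1: Z = jωL = j·5.887e+04·0.02 = 0 + j1177 Ω
  Z2: Z = R = 14.1 Ω
  Z3: Z = R = 31.1 Ω
  Z4: Z = 1/(jωC) = -j/(ω·C) = 0 - j1.941 Ω
  Z5: Z = R = 411 Ω
  Z6: Z = R = 119 Ω
Step 3 — Ladder network (open output): work backward from the far end, alternating series and parallel combinations. Z_in = 9.71 + j1177 Ω = 1177∠89.5° Ω.
Step 4 — Source phasor: V = 5.21∠162.6° V = -4.972 + j1.558 V.
Step 5 — Current: I = V / Z = 0.001288 + j0.004234 A = 0.004425∠73.1° A.
Step 6 — Complex power: S = V·I* = 0.0001902 + j0.02306 VA.
Step 7 — Real power: P = Re(S) = 0.0001902 W.
Step 8 — Reactive power: Q = Im(S) = 0.02306 VAR.
Step 9 — Apparent power: |S| = 0.02306 VA.
Step 10 — Power factor: PF = P/|S| = 0.008248 (lagging).

(a) P = 0.0001902 W  (b) Q = 0.02306 VAR  (c) S = 0.02306 VA  (d) PF = 0.008248 (lagging)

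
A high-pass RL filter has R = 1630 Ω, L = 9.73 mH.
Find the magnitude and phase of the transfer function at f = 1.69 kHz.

Step 1 — Angular frequency: ω = 2π·1690 = 1.062e+04 rad/s.
Step 2 — Transfer function: H(jω) = jωL/(R + jωL).
Step 3 — Numerator jωL = j·103.3; denominator R + jωL = 1630 + j103.3.
Step 4 — H = 0.004002 + j0.06313.
Step 5 — Magnitude: |H| = 0.06326 (-24.0 dB); phase: φ = 86.4°.

|H| = 0.06326 (-24.0 dB), φ = 86.4°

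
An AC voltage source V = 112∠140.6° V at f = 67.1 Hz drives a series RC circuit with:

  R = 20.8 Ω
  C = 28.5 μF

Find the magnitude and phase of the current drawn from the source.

Step 1 — Angular frequency: ω = 2π·f = 2π·67.1 = 421.6 rad/s.
Step 2 — Component impedances:
  R: Z = R = 20.8 Ω
  C: Z = 1/(jωC) = -j/(ω·C) = 0 - j83.22 Ω
Step 3 — Series combination: Z_total = R + C = 20.8 - j83.22 Ω = 85.78∠-76.0° Ω.
Step 4 — Source phasor: V = 112∠140.6° V = -86.55 + j71.09 V.
Step 5 — Ohm's law: I = V / Z_total = (-86.55 + j71.09) / (20.8 - j83.22) = -1.049 - j0.7778 A.
Step 6 — Convert to polar: |I| = 1.306 A, ∠I = -143.4°.

I = 1.306∠-143.4° A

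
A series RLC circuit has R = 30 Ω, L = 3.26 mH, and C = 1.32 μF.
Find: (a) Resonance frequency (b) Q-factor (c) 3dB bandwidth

Step 1 — Resonance condition Im(Z)=0 gives ω₀ = 1/√(LC).
Step 2 — ω₀ = 1/√(0.00326·1.32e-06) = 1.524e+04 rad/s.
Step 3 — f₀ = ω₀/(2π) = 2426 Hz.
Step 4 — Series Q: Q = ω₀L/R = 1.524e+04·0.00326/30 = 1.657.
Step 5 — 3dB bandwidth: Δω = ω₀/Q = 9202 rad/s; BW = Δω/(2π) = 1465 Hz.

(a) f₀ = 2426 Hz  (b) Q = 1.657  (c) BW = 1465 Hz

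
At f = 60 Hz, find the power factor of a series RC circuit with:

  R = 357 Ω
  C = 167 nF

Step 1 — Angular frequency: ω = 2π·f = 2π·60 = 377 rad/s.
Step 2 — Component impedances:
  R: Z = R = 357 Ω
  C: Z = 1/(jωC) = -j/(ω·C) = 0 - j1.588e+04 Ω
Step 3 — Series combination: Z_total = R + C = 357 - j1.588e+04 Ω = 1.589e+04∠-88.7° Ω.
Step 4 — Power factor: PF = cos(φ) = Re(Z)/|Z| = 357/1.589e+04 = 0.02247.
Step 5 — Type: Im(Z) = -1.588e+04 ⇒ leading (phase φ = -88.7°).

PF = 0.02247 (leading, φ = -88.7°)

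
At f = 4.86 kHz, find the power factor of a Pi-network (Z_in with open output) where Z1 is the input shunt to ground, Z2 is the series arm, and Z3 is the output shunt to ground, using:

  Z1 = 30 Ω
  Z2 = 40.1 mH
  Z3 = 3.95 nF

Step 1 — Angular frequency: ω = 2π·f = 2π·4860 = 3.054e+04 rad/s.
Step 2 — Component impedances:
  Z1: Z = R = 30 Ω
  Z2: Z = jωL = j·3.054e+04·0.0401 = 0 + j1225 Ω
  Z3: Z = 1/(jωC) = -j/(ω·C) = 0 - j8291 Ω
Step 3 — With open output, the series arm Z2 and the output shunt Z3 appear in series to ground: Z2 + Z3 = 0 - j7066 Ω.
Step 4 — Parallel with input shunt Z1: Z_in = Z1 || (Z2 + Z3) = 30 - j0.1274 Ω = 30∠-0.2° Ω.
Step 5 — Power factor: PF = cos(φ) = Re(Z)/|Z| = 30/30 = 1.
Step 6 — Type: Im(Z) = -0.1274 ⇒ leading (phase φ = -0.2°).

PF = 1 (leading, φ = -0.2°)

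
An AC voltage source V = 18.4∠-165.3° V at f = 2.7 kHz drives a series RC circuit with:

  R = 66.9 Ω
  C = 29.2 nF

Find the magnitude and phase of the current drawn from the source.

Step 1 — Angular frequency: ω = 2π·f = 2π·2700 = 1.696e+04 rad/s.
Step 2 — Component impedances:
  R: Z = R = 66.9 Ω
  C: Z = 1/(jωC) = -j/(ω·C) = 0 - j2019 Ω
Step 3 — Series combination: Z_total = R + C = 66.9 - j2019 Ω = 2020∠-88.1° Ω.
Step 4 — Source phasor: V = 18.4∠-165.3° V = -17.8 - j4.669 V.
Step 5 — Ohm's law: I = V / Z_total = (-17.8 - j4.669) / (66.9 - j2019) = 0.002019 - j0.008883 A.
Step 6 — Convert to polar: |I| = 0.00911 A, ∠I = -77.2°.

I = 0.00911∠-77.2° A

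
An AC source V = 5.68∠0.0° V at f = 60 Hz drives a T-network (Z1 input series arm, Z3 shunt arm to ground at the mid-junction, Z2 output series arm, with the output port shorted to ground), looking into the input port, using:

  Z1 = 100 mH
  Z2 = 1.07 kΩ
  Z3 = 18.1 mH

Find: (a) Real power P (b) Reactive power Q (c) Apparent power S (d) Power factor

Step 1 — Angular frequency: ω = 2π·f = 2π·60 = 377 rad/s.
Step 2 — Component impedances:
  Z1: Z = jωL = j·377·0.1 = 0 + j37.7 Ω
  Z2: Z = R = 1070 Ω
  Z3: Z = jωL = j·377·0.0181 = 0 + j6.824 Ω
Step 3 — With the output port shorted to ground, the output series arm Z2 runs from the junction to ground; the shunt arm Z3 also runs from the junction to ground. They appear in parallel: Z3 || Z2 = 0.04351 + j6.823 Ω.
Step 4 — Series with input arm Z1: Z_in = Z1 + (Z3 || Z2) = 0.04351 + j44.52 Ω = 44.52∠89.9° Ω.
Step 5 — Source phasor: V = 5.68∠0.0° V = 5.68 V.
Step 6 — Current: I = V / Z = 0.0001247 - j0.1276 A = 0.1276∠-89.9° A.
Step 7 — Complex power: S = V·I* = 0.0007082 + j0.7246 VA.
Step 8 — Real power: P = Re(S) = 0.0007082 W.
Step 9 — Reactive power: Q = Im(S) = 0.7246 VAR.
Step 10 — Apparent power: |S| = 0.7246 VA.
Step 11 — Power factor: PF = P/|S| = 0.0009773 (lagging).

(a) P = 0.0007082 W  (b) Q = 0.7246 VAR  (c) S = 0.7246 VA  (d) PF = 0.0009773 (lagging)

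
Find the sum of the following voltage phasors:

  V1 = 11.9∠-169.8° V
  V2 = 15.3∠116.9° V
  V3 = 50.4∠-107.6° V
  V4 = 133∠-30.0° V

Step 1 — Convert each phasor to rectangular form:
  V1 = 11.9·(cos(-169.8°) + j·sin(-169.8°)) = -11.71 - j2.107 V
  V2 = 15.3·(cos(116.9°) + j·sin(116.9°)) = -6.922 + j13.64 V
  V3 = 50.4·(cos(-107.6°) + j·sin(-107.6°)) = -15.24 - j48.04 V
  V4 = 133·(cos(-30.0°) + j·sin(-30.0°)) = 115.2 - j66.5 V
Step 2 — Sum components: V_total = 81.31 - j103 V.
Step 3 — Convert to polar: |V_total| = 131.2 V, ∠V_total = -51.7°.

V_total = 131.2∠-51.7° V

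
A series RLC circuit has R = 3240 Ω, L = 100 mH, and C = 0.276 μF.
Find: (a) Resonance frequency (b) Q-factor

Step 1 — Resonance condition Im(Z)=0 gives ω₀ = 1/√(LC).
Step 2 — ω₀ = 1/√(0.1·2.76e-07) = 6019 rad/s.
Step 3 — f₀ = ω₀/(2π) = 958 Hz.
Step 4 — Series Q: Q = ω₀L/R = 6019·0.1/3240 = 0.1858.

(a) f₀ = 958 Hz  (b) Q = 0.1858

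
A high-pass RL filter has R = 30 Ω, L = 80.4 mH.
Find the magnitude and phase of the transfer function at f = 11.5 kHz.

Step 1 — Angular frequency: ω = 2π·1.15e+04 = 7.226e+04 rad/s.
Step 2 — Transfer function: H(jω) = jωL/(R + jωL).
Step 3 — Numerator jωL = j·5809; denominator R + jωL = 30 + j5809.
Step 4 — H = 1 + j0.005164.
Step 5 — Magnitude: |H| = 1 (-0.0 dB); phase: φ = 0.3°.

|H| = 1 (-0.0 dB), φ = 0.3°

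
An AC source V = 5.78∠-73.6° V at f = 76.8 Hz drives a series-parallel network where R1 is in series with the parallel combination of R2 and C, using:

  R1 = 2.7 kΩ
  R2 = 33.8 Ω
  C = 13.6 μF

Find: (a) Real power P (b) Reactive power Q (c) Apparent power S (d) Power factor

Step 1 — Angular frequency: ω = 2π·f = 2π·76.8 = 482.5 rad/s.
Step 2 — Component impedances:
  R1: Z = R = 2700 Ω
  R2: Z = R = 33.8 Ω
  C: Z = 1/(jωC) = -j/(ω·C) = 0 - j152.4 Ω
Step 3 — Parallel branch: R2 || C = 1/(1/R2 + 1/C) = 32.21 - j7.146 Ω.
Step 4 — Series with R1: Z_total = R1 + (R2 || C) = 2732 - j7.146 Ω = 2732∠-0.1° Ω.
Step 5 — Source phasor: V = 5.78∠-73.6° V = 1.632 - j5.545 V.
Step 6 — Current: I = V / Z = 0.0006026 - j0.002028 A = 0.002115∠-73.5° A.
Step 7 — Complex power: S = V·I* = 0.01223 - j3.198e-05 VA.
Step 8 — Real power: P = Re(S) = 0.01223 W.
Step 9 — Reactive power: Q = Im(S) = -3.198e-05 VAR.
Step 10 — Apparent power: |S| = 0.01223 VA.
Step 11 — Power factor: PF = P/|S| = 1 (leading).

(a) P = 0.01223 W  (b) Q = -3.198e-05 VAR  (c) S = 0.01223 VA  (d) PF = 1 (leading)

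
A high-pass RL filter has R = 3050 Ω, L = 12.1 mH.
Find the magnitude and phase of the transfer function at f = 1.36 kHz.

Step 1 — Angular frequency: ω = 2π·1360 = 8545 rad/s.
Step 2 — Transfer function: H(jω) = jωL/(R + jωL).
Step 3 — Numerator jωL = j·103.4; denominator R + jωL = 3050 + j103.4.
Step 4 — H = 0.001148 + j0.03386.
Step 5 — Magnitude: |H| = 0.03388 (-29.4 dB); phase: φ = 88.1°.

|H| = 0.03388 (-29.4 dB), φ = 88.1°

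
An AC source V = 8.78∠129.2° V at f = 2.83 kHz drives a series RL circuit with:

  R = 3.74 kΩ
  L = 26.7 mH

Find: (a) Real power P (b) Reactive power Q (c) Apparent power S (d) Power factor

Step 1 — Angular frequency: ω = 2π·f = 2π·2830 = 1.778e+04 rad/s.
Step 2 — Component impedances:
  R: Z = R = 3740 Ω
  L: Z = jωL = j·1.778e+04·0.0267 = 0 + j474.8 Ω
Step 3 — Series combination: Z_total = R + L = 3740 + j474.8 Ω = 3770∠7.2° Ω.
Step 4 — Source phasor: V = 8.78∠129.2° V = -5.549 + j6.804 V.
Step 5 — Current: I = V / Z = -0.001233 + j0.001976 A = 0.002329∠122.0° A.
Step 6 — Complex power: S = V·I* = 0.02028 + j0.002575 VA.
Step 7 — Real power: P = Re(S) = 0.02028 W.
Step 8 — Reactive power: Q = Im(S) = 0.002575 VAR.
Step 9 — Apparent power: |S| = 0.02045 VA.
Step 10 — Power factor: PF = P/|S| = 0.992 (lagging).

(a) P = 0.02028 W  (b) Q = 0.002575 VAR  (c) S = 0.02045 VA  (d) PF = 0.992 (lagging)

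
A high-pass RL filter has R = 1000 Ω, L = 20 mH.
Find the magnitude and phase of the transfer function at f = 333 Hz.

Step 1 — Angular frequency: ω = 2π·333 = 2092 rad/s.
Step 2 — Transfer function: H(jω) = jωL/(R + jωL).
Step 3 — Numerator jωL = j·41.85; denominator R + jωL = 1000 + j41.85.
Step 4 — H = 0.001748 + j0.04177.
Step 5 — Magnitude: |H| = 0.04181 (-27.6 dB); phase: φ = 87.6°.

|H| = 0.04181 (-27.6 dB), φ = 87.6°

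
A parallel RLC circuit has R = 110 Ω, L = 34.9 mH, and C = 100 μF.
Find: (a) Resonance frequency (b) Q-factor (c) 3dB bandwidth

Step 1 — Resonance: ω₀ = 1/√(LC) = 1/√(0.0349·0.0001) = 535.3 rad/s.
Step 2 — f₀ = ω₀/(2π) = 85.19 Hz.
Step 3 — Parallel Q: Q = R/(ω₀L) = 110/(535.3·0.0349) = 5.888.
Step 4 — Bandwidth: Δω = ω₀/Q = 90.91 rad/s; BW = Δω/(2π) = 14.47 Hz.

(a) f₀ = 85.19 Hz  (b) Q = 5.888  (c) BW = 14.47 Hz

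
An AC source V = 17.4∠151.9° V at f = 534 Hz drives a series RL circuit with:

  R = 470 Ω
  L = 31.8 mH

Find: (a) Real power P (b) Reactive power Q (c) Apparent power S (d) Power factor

Step 1 — Angular frequency: ω = 2π·f = 2π·534 = 3355 rad/s.
Step 2 — Component impedances:
  R: Z = R = 470 Ω
  L: Z = jωL = j·3355·0.0318 = 0 + j106.7 Ω
Step 3 — Series combination: Z_total = R + L = 470 + j106.7 Ω = 482∠12.8° Ω.
Step 4 — Source phasor: V = 17.4∠151.9° V = -15.35 + j8.196 V.
Step 5 — Current: I = V / Z = -0.02729 + j0.02363 A = 0.0361∠139.1° A.
Step 6 — Complex power: S = V·I* = 0.6126 + j0.1391 VA.
Step 7 — Real power: P = Re(S) = 0.6126 W.
Step 8 — Reactive power: Q = Im(S) = 0.1391 VAR.
Step 9 — Apparent power: |S| = 0.6282 VA.
Step 10 — Power factor: PF = P/|S| = 0.9752 (lagging).

(a) P = 0.6126 W  (b) Q = 0.1391 VAR  (c) S = 0.6282 VA  (d) PF = 0.9752 (lagging)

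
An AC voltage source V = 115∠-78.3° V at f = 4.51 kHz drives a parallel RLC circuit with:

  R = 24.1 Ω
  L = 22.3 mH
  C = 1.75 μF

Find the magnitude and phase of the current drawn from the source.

Step 1 — Angular frequency: ω = 2π·f = 2π·4510 = 2.834e+04 rad/s.
Step 2 — Component impedances:
  R: Z = R = 24.1 Ω
  L: Z = jωL = j·2.834e+04·0.0223 = 0 + j631.9 Ω
  C: Z = 1/(jωC) = -j/(ω·C) = 0 - j20.17 Ω
Step 3 — Parallel combination: 1/Z_total = 1/R + 1/L + 1/C; Z_total = 10.31 - j11.92 Ω = 15.76∠-49.2° Ω.
Step 4 — Source phasor: V = 115∠-78.3° V = 23.32 - j112.6 V.
Step 5 — Ohm's law: I = V / Z_total = (23.32 - j112.6) / (10.31 - j11.92) = 6.374 - j3.553 A.
Step 6 — Convert to polar: |I| = 7.297 A, ∠I = -29.1°.

I = 7.297∠-29.1° A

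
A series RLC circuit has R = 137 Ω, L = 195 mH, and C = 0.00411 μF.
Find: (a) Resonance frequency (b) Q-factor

Step 1 — Resonance condition Im(Z)=0 gives ω₀ = 1/√(LC).
Step 2 — ω₀ = 1/√(0.195·4.11e-09) = 3.532e+04 rad/s.
Step 3 — f₀ = ω₀/(2π) = 5622 Hz.
Step 4 — Series Q: Q = ω₀L/R = 3.532e+04·0.195/137 = 50.28.

(a) f₀ = 5622 Hz  (b) Q = 50.28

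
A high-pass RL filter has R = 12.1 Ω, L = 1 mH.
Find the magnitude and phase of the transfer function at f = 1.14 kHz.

Step 1 — Angular frequency: ω = 2π·1140 = 7163 rad/s.
Step 2 — Transfer function: H(jω) = jωL/(R + jωL).
Step 3 — Numerator jωL = j·7.163; denominator R + jωL = 12.1 + j7.163.
Step 4 — H = 0.2595 + j0.4384.
Step 5 — Magnitude: |H| = 0.5094 (-5.9 dB); phase: φ = 59.4°.

|H| = 0.5094 (-5.9 dB), φ = 59.4°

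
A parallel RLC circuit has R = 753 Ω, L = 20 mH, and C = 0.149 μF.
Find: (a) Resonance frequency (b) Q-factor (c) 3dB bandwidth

Step 1 — Resonance: ω₀ = 1/√(LC) = 1/√(0.02·1.49e-07) = 1.832e+04 rad/s.
Step 2 — f₀ = ω₀/(2π) = 2915 Hz.
Step 3 — Parallel Q: Q = R/(ω₀L) = 753/(1.832e+04·0.02) = 2.055.
Step 4 — Bandwidth: Δω = ω₀/Q = 8913 rad/s; BW = Δω/(2π) = 1419 Hz.

(a) f₀ = 2915 Hz  (b) Q = 2.055  (c) BW = 1419 Hz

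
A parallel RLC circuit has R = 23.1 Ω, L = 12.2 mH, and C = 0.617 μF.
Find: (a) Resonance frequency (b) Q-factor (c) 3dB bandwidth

Step 1 — Resonance: ω₀ = 1/√(LC) = 1/√(0.0122·6.17e-07) = 1.153e+04 rad/s.
Step 2 — f₀ = ω₀/(2π) = 1834 Hz.
Step 3 — Parallel Q: Q = R/(ω₀L) = 23.1/(1.153e+04·0.0122) = 0.1643.
Step 4 — Bandwidth: Δω = ω₀/Q = 7.016e+04 rad/s; BW = Δω/(2π) = 1.117e+04 Hz.

(a) f₀ = 1834 Hz  (b) Q = 0.1643  (c) BW = 1.117e+04 Hz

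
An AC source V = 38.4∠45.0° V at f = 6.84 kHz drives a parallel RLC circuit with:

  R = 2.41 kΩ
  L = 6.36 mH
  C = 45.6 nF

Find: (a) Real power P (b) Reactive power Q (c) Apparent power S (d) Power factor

Step 1 — Angular frequency: ω = 2π·f = 2π·6840 = 4.298e+04 rad/s.
Step 2 — Component impedances:
  R: Z = R = 2410 Ω
  L: Z = jωL = j·4.298e+04·0.00636 = 0 + j273.3 Ω
  C: Z = 1/(jωC) = -j/(ω·C) = 0 - j510.3 Ω
Step 3 — Parallel combination: 1/Z_total = 1/R + 1/L + 1/C; Z_total = 135.7 + j555.5 Ω = 571.8∠76.3° Ω.
Step 4 — Source phasor: V = 38.4∠45.0° V = 27.15 + j27.15 V.
Step 5 — Current: I = V / Z = 0.05739 - j0.03486 A = 0.06715∠-31.3° A.
Step 6 — Complex power: S = V·I* = 0.6119 + j2.505 VA.
Step 7 — Real power: P = Re(S) = 0.6119 W.
Step 8 — Reactive power: Q = Im(S) = 2.505 VAR.
Step 9 — Apparent power: |S| = 2.579 VA.
Step 10 — Power factor: PF = P/|S| = 0.2373 (lagging).

(a) P = 0.6119 W  (b) Q = 2.505 VAR  (c) S = 2.579 VA  (d) PF = 0.2373 (lagging)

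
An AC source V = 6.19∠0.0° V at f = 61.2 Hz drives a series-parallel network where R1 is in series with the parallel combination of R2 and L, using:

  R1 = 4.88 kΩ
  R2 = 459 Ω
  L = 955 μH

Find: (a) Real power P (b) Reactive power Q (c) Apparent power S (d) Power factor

Step 1 — Angular frequency: ω = 2π·f = 2π·61.2 = 384.5 rad/s.
Step 2 — Component impedances:
  R1: Z = R = 4880 Ω
  R2: Z = R = 459 Ω
  L: Z = jωL = j·384.5·0.000955 = 0 + j0.3672 Ω
Step 3 — Parallel branch: R2 || L = 1/(1/R2 + 1/L) = 0.0002938 + j0.3672 Ω.
Step 4 — Series with R1: Z_total = R1 + (R2 || L) = 4880 + j0.3672 Ω = 4880∠0.0° Ω.
Step 5 — Source phasor: V = 6.19∠0.0° V = 6.19 V.
Step 6 — Current: I = V / Z = 0.001268 - j9.545e-08 A = 0.001268∠-0.0° A.
Step 7 — Complex power: S = V·I* = 0.007852 + j5.908e-07 VA.
Step 8 — Real power: P = Re(S) = 0.007852 W.
Step 9 — Reactive power: Q = Im(S) = 5.908e-07 VAR.
Step 10 — Apparent power: |S| = 0.007852 VA.
Step 11 — Power factor: PF = P/|S| = 1 (lagging).

(a) P = 0.007852 W  (b) Q = 5.908e-07 VAR  (c) S = 0.007852 VA  (d) PF = 1 (lagging)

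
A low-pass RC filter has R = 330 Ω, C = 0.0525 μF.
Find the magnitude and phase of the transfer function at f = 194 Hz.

Step 1 — Angular frequency: ω = 2π·194 = 1219 rad/s.
Step 2 — Transfer function: H(jω) = 1/(1 + jωRC).
Step 3 — Denominator: 1 + jωRC = 1 + j·1219·330·5.25e-08 = 1 + j0.02112.
Step 4 — H = 0.9996 - j0.02111.
Step 5 — Magnitude: |H| = 0.9998 (-0.0 dB); phase: φ = -1.2°.

|H| = 0.9998 (-0.0 dB), φ = -1.2°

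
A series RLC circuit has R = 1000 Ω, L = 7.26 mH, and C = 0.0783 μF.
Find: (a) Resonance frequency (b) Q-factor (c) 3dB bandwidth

Step 1 — Resonance: ω₀ = 1/√(LC) = 1/√(0.00726·7.83e-08) = 4.194e+04 rad/s.
Step 2 — f₀ = ω₀/(2π) = 6675 Hz.
Step 3 — Series Q: Q = ω₀L/R = 4.194e+04·0.00726/1000 = 0.3045.
Step 4 — Bandwidth: Δω = ω₀/Q = 1.377e+05 rad/s; BW = Δω/(2π) = 2.192e+04 Hz.

(a) f₀ = 6675 Hz  (b) Q = 0.3045  (c) BW = 2.192e+04 Hz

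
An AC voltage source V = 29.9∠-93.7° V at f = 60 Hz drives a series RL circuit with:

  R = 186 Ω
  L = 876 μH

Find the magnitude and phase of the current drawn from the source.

Step 1 — Angular frequency: ω = 2π·f = 2π·60 = 377 rad/s.
Step 2 — Component impedances:
  R: Z = R = 186 Ω
  L: Z = jωL = j·377·0.000876 = 0 + j0.3302 Ω
Step 3 — Series combination: Z_total = R + L = 186 + j0.3302 Ω = 186∠0.1° Ω.
Step 4 — Source phasor: V = 29.9∠-93.7° V = -1.93 - j29.84 V.
Step 5 — Ohm's law: I = V / Z_total = (-1.93 - j29.84) / (186 + j0.3302) = -0.01066 - j0.1604 A.
Step 6 — Convert to polar: |I| = 0.1608 A, ∠I = -93.8°.

I = 0.1608∠-93.8° A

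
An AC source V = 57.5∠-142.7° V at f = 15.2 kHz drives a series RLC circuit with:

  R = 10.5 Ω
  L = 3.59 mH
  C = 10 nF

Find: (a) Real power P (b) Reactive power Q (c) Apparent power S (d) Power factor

Step 1 — Angular frequency: ω = 2π·f = 2π·1.52e+04 = 9.55e+04 rad/s.
Step 2 — Component impedances:
  R: Z = R = 10.5 Ω
  L: Z = jωL = j·9.55e+04·0.00359 = 0 + j342.9 Ω
  C: Z = 1/(jωC) = -j/(ω·C) = 0 - j1047 Ω
Step 3 — Series combination: Z_total = R + L + C = 10.5 - j704.2 Ω = 704.3∠-89.1° Ω.
Step 4 — Source phasor: V = 57.5∠-142.7° V = -45.74 - j34.84 V.
Step 5 — Current: I = V / Z = 0.0485 - j0.06567 A = 0.08164∠-53.6° A.
Step 6 — Complex power: S = V·I* = 0.06999 - j4.694 VA.
Step 7 — Real power: P = Re(S) = 0.06999 W.
Step 8 — Reactive power: Q = Im(S) = -4.694 VAR.
Step 9 — Apparent power: |S| = 4.694 VA.
Step 10 — Power factor: PF = P/|S| = 0.01491 (leading).

(a) P = 0.06999 W  (b) Q = -4.694 VAR  (c) S = 4.694 VA  (d) PF = 0.01491 (leading)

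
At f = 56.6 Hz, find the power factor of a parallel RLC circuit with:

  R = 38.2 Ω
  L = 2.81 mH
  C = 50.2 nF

Step 1 — Angular frequency: ω = 2π·f = 2π·56.6 = 355.6 rad/s.
Step 2 — Component impedances:
  R: Z = R = 38.2 Ω
  L: Z = jωL = j·355.6·0.00281 = 0 + j0.9993 Ω
  C: Z = 1/(jωC) = -j/(ω·C) = 0 - j5.601e+04 Ω
Step 3 — Parallel combination: 1/Z_total = 1/R + 1/L + 1/C; Z_total = 0.02613 + j0.9986 Ω = 0.999∠88.5° Ω.
Step 4 — Power factor: PF = cos(φ) = Re(Z)/|Z| = 0.026125/0.99899 = 0.02615.
Step 5 — Type: Im(Z) = 0.9986 ⇒ lagging (phase φ = 88.5°).

PF = 0.02615 (lagging, φ = 88.5°)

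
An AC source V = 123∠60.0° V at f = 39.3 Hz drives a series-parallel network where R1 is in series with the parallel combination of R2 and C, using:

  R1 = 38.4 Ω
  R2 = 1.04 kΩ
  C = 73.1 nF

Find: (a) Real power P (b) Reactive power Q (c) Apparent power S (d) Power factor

Step 1 — Angular frequency: ω = 2π·f = 2π·39.3 = 246.9 rad/s.
Step 2 — Component impedances:
  R1: Z = R = 38.4 Ω
  R2: Z = R = 1040 Ω
  C: Z = 1/(jωC) = -j/(ω·C) = 0 - j5.54e+04 Ω
Step 3 — Parallel branch: R2 || C = 1/(1/R2 + 1/C) = 1040 - j19.52 Ω.
Step 4 — Series with R1: Z_total = R1 + (R2 || C) = 1078 - j19.52 Ω = 1078∠-1.0° Ω.
Step 5 — Source phasor: V = 123∠60.0° V = 61.5 + j106.5 V.
Step 6 — Current: I = V / Z = 0.05524 + j0.09981 A = 0.1141∠61.0° A.
Step 7 — Complex power: S = V·I* = 14.03 - j0.254 VA.
Step 8 — Real power: P = Re(S) = 14.03 W.
Step 9 — Reactive power: Q = Im(S) = -0.254 VAR.
Step 10 — Apparent power: |S| = 14.03 VA.
Step 11 — Power factor: PF = P/|S| = 0.9998 (leading).

(a) P = 14.03 W  (b) Q = -0.254 VAR  (c) S = 14.03 VA  (d) PF = 0.9998 (leading)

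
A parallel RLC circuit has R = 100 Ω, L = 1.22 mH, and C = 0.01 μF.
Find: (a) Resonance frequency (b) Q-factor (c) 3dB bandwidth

Step 1 — Resonance: ω₀ = 1/√(LC) = 1/√(0.00122·1e-08) = 2.863e+05 rad/s.
Step 2 — f₀ = ω₀/(2π) = 4.557e+04 Hz.
Step 3 — Parallel Q: Q = R/(ω₀L) = 100/(2.863e+05·0.00122) = 0.2863.
Step 4 — Bandwidth: Δω = ω₀/Q = 1e+06 rad/s; BW = Δω/(2π) = 1.592e+05 Hz.

(a) f₀ = 4.557e+04 Hz  (b) Q = 0.2863  (c) BW = 1.592e+05 Hz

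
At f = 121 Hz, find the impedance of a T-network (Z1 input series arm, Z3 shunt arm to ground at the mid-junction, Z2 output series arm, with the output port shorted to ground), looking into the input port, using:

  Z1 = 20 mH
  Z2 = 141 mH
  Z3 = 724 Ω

Step 1 — Angular frequency: ω = 2π·f = 2π·121 = 760.3 rad/s.
Step 2 — Component impedances:
  Z1: Z = jωL = j·760.3·0.02 = 0 + j15.21 Ω
  Z2: Z = jωL = j·760.3·0.141 = 0 + j107.2 Ω
  Z3: Z = R = 724 Ω
Step 3 — With the output port shorted to ground, the output series arm Z2 runs from the junction to ground; the shunt arm Z3 also runs from the junction to ground. They appear in parallel: Z3 || Z2 = 15.53 + j104.9 Ω.
Step 4 — Series with input arm Z1: Z_in = Z1 + (Z3 || Z2) = 15.53 + j120.1 Ω = 121.1∠82.6° Ω.

Z = 15.53 + j120.1 Ω = 121.1∠82.6° Ω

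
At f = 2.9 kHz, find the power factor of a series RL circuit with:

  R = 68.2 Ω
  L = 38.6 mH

Step 1 — Angular frequency: ω = 2π·f = 2π·2900 = 1.822e+04 rad/s.
Step 2 — Component impedances:
  R: Z = R = 68.2 Ω
  L: Z = jωL = j·1.822e+04·0.0386 = 0 + j703.3 Ω
Step 3 — Series combination: Z_total = R + L = 68.2 + j703.3 Ω = 706.6∠84.5° Ω.
Step 4 — Power factor: PF = cos(φ) = Re(Z)/|Z| = 68.2/706.64 = 0.09651.
Step 5 — Type: Im(Z) = 703.3 ⇒ lagging (phase φ = 84.5°).

PF = 0.09651 (lagging, φ = 84.5°)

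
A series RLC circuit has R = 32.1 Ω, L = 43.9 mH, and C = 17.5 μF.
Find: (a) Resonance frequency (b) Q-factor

Step 1 — Resonance condition Im(Z)=0 gives ω₀ = 1/√(LC).
Step 2 — ω₀ = 1/√(0.0439·1.75e-05) = 1141 rad/s.
Step 3 — f₀ = ω₀/(2π) = 181.6 Hz.
Step 4 — Series Q: Q = ω₀L/R = 1141·0.0439/32.1 = 1.56.

(a) f₀ = 181.6 Hz  (b) Q = 1.56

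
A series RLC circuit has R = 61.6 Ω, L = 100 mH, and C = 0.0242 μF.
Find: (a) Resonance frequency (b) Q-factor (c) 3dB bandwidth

Step 1 — Resonance condition Im(Z)=0 gives ω₀ = 1/√(LC).
Step 2 — ω₀ = 1/√(0.1·2.42e-08) = 2.033e+04 rad/s.
Step 3 — f₀ = ω₀/(2π) = 3235 Hz.
Step 4 — Series Q: Q = ω₀L/R = 2.033e+04·0.1/61.6 = 33.
Step 5 — 3dB bandwidth: Δω = ω₀/Q = 616 rad/s; BW = Δω/(2π) = 98.04 Hz.

(a) f₀ = 3235 Hz  (b) Q = 33  (c) BW = 98.04 Hz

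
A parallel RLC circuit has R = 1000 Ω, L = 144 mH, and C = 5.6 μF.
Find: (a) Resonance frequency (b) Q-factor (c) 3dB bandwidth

Step 1 — Resonance: ω₀ = 1/√(LC) = 1/√(0.144·5.6e-06) = 1114 rad/s.
Step 2 — f₀ = ω₀/(2π) = 177.2 Hz.
Step 3 — Parallel Q: Q = R/(ω₀L) = 1000/(1114·0.144) = 6.236.
Step 4 — Bandwidth: Δω = ω₀/Q = 178.6 rad/s; BW = Δω/(2π) = 28.42 Hz.

(a) f₀ = 177.2 Hz  (b) Q = 6.236  (c) BW = 28.42 Hz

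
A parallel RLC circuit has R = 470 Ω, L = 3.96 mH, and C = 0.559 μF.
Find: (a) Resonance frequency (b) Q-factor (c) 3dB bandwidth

Step 1 — Resonance: ω₀ = 1/√(LC) = 1/√(0.00396·5.59e-07) = 2.125e+04 rad/s.
Step 2 — f₀ = ω₀/(2π) = 3383 Hz.
Step 3 — Parallel Q: Q = R/(ω₀L) = 470/(2.125e+04·0.00396) = 5.584.
Step 4 — Bandwidth: Δω = ω₀/Q = 3806 rad/s; BW = Δω/(2π) = 605.8 Hz.

(a) f₀ = 3383 Hz  (b) Q = 5.584  (c) BW = 605.8 Hz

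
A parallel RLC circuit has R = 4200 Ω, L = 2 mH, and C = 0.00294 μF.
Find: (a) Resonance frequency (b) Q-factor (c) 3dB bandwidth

Step 1 — Resonance: ω₀ = 1/√(LC) = 1/√(0.002·2.94e-09) = 4.124e+05 rad/s.
Step 2 — f₀ = ω₀/(2π) = 6.563e+04 Hz.
Step 3 — Parallel Q: Q = R/(ω₀L) = 4200/(4.124e+05·0.002) = 5.092.
Step 4 — Bandwidth: Δω = ω₀/Q = 8.098e+04 rad/s; BW = Δω/(2π) = 1.289e+04 Hz.

(a) f₀ = 6.563e+04 Hz  (b) Q = 5.092  (c) BW = 1.289e+04 Hz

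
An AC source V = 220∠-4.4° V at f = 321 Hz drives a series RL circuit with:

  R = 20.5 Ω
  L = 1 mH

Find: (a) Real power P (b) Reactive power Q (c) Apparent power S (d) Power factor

Step 1 — Angular frequency: ω = 2π·f = 2π·321 = 2017 rad/s.
Step 2 — Component impedances:
  R: Z = R = 20.5 Ω
  L: Z = jωL = j·2017·0.001 = 0 + j2.017 Ω
Step 3 — Series combination: Z_total = R + L = 20.5 + j2.017 Ω = 20.6∠5.6° Ω.
Step 4 — Source phasor: V = 220∠-4.4° V = 219.4 - j16.88 V.
Step 5 — Current: I = V / Z = 10.52 - j1.858 A = 10.68∠-10.0° A.
Step 6 — Complex power: S = V·I* = 2338 + j230.1 VA.
Step 7 — Real power: P = Re(S) = 2338 W.
Step 8 — Reactive power: Q = Im(S) = 230.1 VAR.
Step 9 — Apparent power: |S| = 2350 VA.
Step 10 — Power factor: PF = P/|S| = 0.9952 (lagging).

(a) P = 2338 W  (b) Q = 230.1 VAR  (c) S = 2350 VA  (d) PF = 0.9952 (lagging)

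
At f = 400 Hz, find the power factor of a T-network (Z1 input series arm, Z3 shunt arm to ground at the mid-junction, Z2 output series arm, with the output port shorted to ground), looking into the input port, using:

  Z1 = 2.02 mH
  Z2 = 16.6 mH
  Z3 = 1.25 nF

Step 1 — Angular frequency: ω = 2π·f = 2π·400 = 2513 rad/s.
Step 2 — Component impedances:
  Z1: Z = jωL = j·2513·0.00202 = 0 + j5.077 Ω
  Z2: Z = jωL = j·2513·0.0166 = 0 + j41.72 Ω
  Z3: Z = 1/(jωC) = -j/(ω·C) = 0 - j3.183e+05 Ω
Step 3 — With the output port shorted to ground, the output series arm Z2 runs from the junction to ground; the shunt arm Z3 also runs from the junction to ground. They appear in parallel: Z3 || Z2 = 0 + j41.73 Ω.
Step 4 — Series with input arm Z1: Z_in = Z1 + (Z3 || Z2) = 0 + j46.8 Ω = 46.8∠90.0° Ω.
Step 5 — Power factor: PF = cos(φ) = Re(Z)/|Z| = 0/46.8 = 0.
Step 6 — Type: Im(Z) = 46.8 ⇒ lagging (phase φ = 90.0°).

PF = 0 (lagging, φ = 90.0°)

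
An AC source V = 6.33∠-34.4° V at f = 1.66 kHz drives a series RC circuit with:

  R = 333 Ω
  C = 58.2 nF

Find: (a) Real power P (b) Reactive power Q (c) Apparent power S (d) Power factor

Step 1 — Angular frequency: ω = 2π·f = 2π·1660 = 1.043e+04 rad/s.
Step 2 — Component impedances:
  R: Z = R = 333 Ω
  C: Z = 1/(jωC) = -j/(ω·C) = 0 - j1647 Ω
Step 3 — Series combination: Z_total = R + C = 333 - j1647 Ω = 1681∠-78.6° Ω.
Step 4 — Source phasor: V = 6.33∠-34.4° V = 5.223 - j3.576 V.
Step 5 — Current: I = V / Z = 0.002701 + j0.002624 A = 0.003766∠44.2° A.
Step 6 — Complex power: S = V·I* = 0.004724 - j0.02337 VA.
Step 7 — Real power: P = Re(S) = 0.004724 W.
Step 8 — Reactive power: Q = Im(S) = -0.02337 VAR.
Step 9 — Apparent power: |S| = 0.02384 VA.
Step 10 — Power factor: PF = P/|S| = 0.1981 (leading).

(a) P = 0.004724 W  (b) Q = -0.02337 VAR  (c) S = 0.02384 VA  (d) PF = 0.1981 (leading)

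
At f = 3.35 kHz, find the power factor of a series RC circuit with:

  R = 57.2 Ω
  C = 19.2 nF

Step 1 — Angular frequency: ω = 2π·f = 2π·3350 = 2.105e+04 rad/s.
Step 2 — Component impedances:
  R: Z = R = 57.2 Ω
  C: Z = 1/(jωC) = -j/(ω·C) = 0 - j2474 Ω
Step 3 — Series combination: Z_total = R + C = 57.2 - j2474 Ω = 2475∠-88.7° Ω.
Step 4 — Power factor: PF = cos(φ) = Re(Z)/|Z| = 57.2/2475 = 0.02311.
Step 5 — Type: Im(Z) = -2474 ⇒ leading (phase φ = -88.7°).

PF = 0.02311 (leading, φ = -88.7°)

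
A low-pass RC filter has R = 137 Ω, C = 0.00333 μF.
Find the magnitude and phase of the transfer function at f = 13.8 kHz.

Step 1 — Angular frequency: ω = 2π·1.38e+04 = 8.671e+04 rad/s.
Step 2 — Transfer function: H(jω) = 1/(1 + jωRC).
Step 3 — Denominator: 1 + jωRC = 1 + j·8.671e+04·137·3.33e-09 = 1 + j0.03956.
Step 4 — H = 0.9984 - j0.0395.
Step 5 — Magnitude: |H| = 0.9992 (-0.0 dB); phase: φ = -2.3°.

|H| = 0.9992 (-0.0 dB), φ = -2.3°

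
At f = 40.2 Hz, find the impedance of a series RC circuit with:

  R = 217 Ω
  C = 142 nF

Step 1 — Angular frequency: ω = 2π·f = 2π·40.2 = 252.6 rad/s.
Step 2 — Component impedances:
  R: Z = R = 217 Ω
  C: Z = 1/(jωC) = -j/(ω·C) = 0 - j2.788e+04 Ω
Step 3 — Series combination: Z_total = R + C = 217 - j2.788e+04 Ω = 2.788e+04∠-89.6° Ω.

Z = 217 - j2.788e+04 Ω = 2.788e+04∠-89.6° Ω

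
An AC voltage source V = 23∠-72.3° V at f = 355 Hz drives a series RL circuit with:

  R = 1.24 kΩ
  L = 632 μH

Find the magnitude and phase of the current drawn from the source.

Step 1 — Angular frequency: ω = 2π·f = 2π·355 = 2231 rad/s.
Step 2 — Component impedances:
  R: Z = R = 1240 Ω
  L: Z = jωL = j·2231·0.000632 = 0 + j1.41 Ω
Step 3 — Series combination: Z_total = R + L = 1240 + j1.41 Ω = 1240∠0.1° Ω.
Step 4 — Source phasor: V = 23∠-72.3° V = 6.993 - j21.91 V.
Step 5 — Ohm's law: I = V / Z_total = (6.993 - j21.91) / (1240 + j1.41) = 0.005619 - j0.01768 A.
Step 6 — Convert to polar: |I| = 0.01855 A, ∠I = -72.4°.

I = 0.01855∠-72.4° A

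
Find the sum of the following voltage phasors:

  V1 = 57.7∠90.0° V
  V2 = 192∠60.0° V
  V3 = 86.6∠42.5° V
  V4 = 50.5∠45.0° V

Step 1 — Convert each phasor to rectangular form:
  V1 = 57.7·(cos(90.0°) + j·sin(90.0°)) = 0 + j57.7 V
  V2 = 192·(cos(60.0°) + j·sin(60.0°)) = 96 + j166.3 V
  V3 = 86.6·(cos(42.5°) + j·sin(42.5°)) = 63.85 + j58.51 V
  V4 = 50.5·(cos(45.0°) + j·sin(45.0°)) = 35.71 + j35.71 V
Step 2 — Sum components: V_total = 195.6 + j318.2 V.
Step 3 — Convert to polar: |V_total| = 373.5 V, ∠V_total = 58.4°.

V_total = 373.5∠58.4° V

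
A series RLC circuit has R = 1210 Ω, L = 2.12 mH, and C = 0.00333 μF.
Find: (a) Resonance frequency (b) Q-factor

Step 1 — Resonance condition Im(Z)=0 gives ω₀ = 1/√(LC).
Step 2 — ω₀ = 1/√(0.00212·3.33e-09) = 3.764e+05 rad/s.
Step 3 — f₀ = ω₀/(2π) = 5.99e+04 Hz.
Step 4 — Series Q: Q = ω₀L/R = 3.764e+05·0.00212/1210 = 0.6594.

(a) f₀ = 5.99e+04 Hz  (b) Q = 0.6594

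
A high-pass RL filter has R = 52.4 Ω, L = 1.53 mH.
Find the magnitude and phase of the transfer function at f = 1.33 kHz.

Step 1 — Angular frequency: ω = 2π·1330 = 8357 rad/s.
Step 2 — Transfer function: H(jω) = jωL/(R + jωL).
Step 3 — Numerator jωL = j·12.79; denominator R + jωL = 52.4 + j12.79.
Step 4 — H = 0.05619 + j0.2303.
Step 5 — Magnitude: |H| = 0.237 (-12.5 dB); phase: φ = 76.3°.

|H| = 0.237 (-12.5 dB), φ = 76.3°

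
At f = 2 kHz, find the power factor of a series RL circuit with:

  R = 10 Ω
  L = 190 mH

Step 1 — Angular frequency: ω = 2π·f = 2π·2000 = 1.257e+04 rad/s.
Step 2 — Component impedances:
  R: Z = R = 10 Ω
  L: Z = jωL = j·1.257e+04·0.19 = 0 + j2388 Ω
Step 3 — Series combination: Z_total = R + L = 10 + j2388 Ω = 2388∠89.8° Ω.
Step 4 — Power factor: PF = cos(φ) = Re(Z)/|Z| = 10/2388 = 0.004188.
Step 5 — Type: Im(Z) = 2388 ⇒ lagging (phase φ = 89.8°).

PF = 0.004188 (lagging, φ = 89.8°)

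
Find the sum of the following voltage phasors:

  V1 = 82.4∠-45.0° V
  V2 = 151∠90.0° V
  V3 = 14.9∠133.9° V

Step 1 — Convert each phasor to rectangular form:
  V1 = 82.4·(cos(-45.0°) + j·sin(-45.0°)) = 58.27 - j58.27 V
  V2 = 151·(cos(90.0°) + j·sin(90.0°)) = 0 + j151 V
  V3 = 14.9·(cos(133.9°) + j·sin(133.9°)) = -10.33 + j10.74 V
Step 2 — Sum components: V_total = 47.93 + j103.5 V.
Step 3 — Convert to polar: |V_total| = 114 V, ∠V_total = 65.1°.

V_total = 114∠65.1° V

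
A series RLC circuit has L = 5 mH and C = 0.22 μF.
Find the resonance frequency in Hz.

Step 1 — Resonance condition Im(Z)=0 gives ω₀ = 1/√(LC).
Step 2 — ω₀ = 1/√(0.005·2.2e-07) = 3.015e+04 rad/s.
Step 3 — f₀ = ω₀/(2π) = 4799 Hz.

f₀ = 4799 Hz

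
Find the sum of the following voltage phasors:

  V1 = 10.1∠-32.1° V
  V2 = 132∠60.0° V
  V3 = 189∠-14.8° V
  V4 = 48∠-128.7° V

Step 1 — Convert each phasor to rectangular form:
  V1 = 10.1·(cos(-32.1°) + j·sin(-32.1°)) = 8.556 - j5.367 V
  V2 = 132·(cos(60.0°) + j·sin(60.0°)) = 66 + j114.3 V
  V3 = 189·(cos(-14.8°) + j·sin(-14.8°)) = 182.7 - j48.28 V
  V4 = 48·(cos(-128.7°) + j·sin(-128.7°)) = -30.01 - j37.46 V
Step 2 — Sum components: V_total = 227.3 + j23.21 V.
Step 3 — Convert to polar: |V_total| = 228.5 V, ∠V_total = 5.8°.

V_total = 228.5∠5.8° V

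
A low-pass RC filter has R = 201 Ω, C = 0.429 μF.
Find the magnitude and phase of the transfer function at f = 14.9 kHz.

Step 1 — Angular frequency: ω = 2π·1.49e+04 = 9.362e+04 rad/s.
Step 2 — Transfer function: H(jω) = 1/(1 + jωRC).
Step 3 — Denominator: 1 + jωRC = 1 + j·9.362e+04·201·4.29e-07 = 1 + j8.073.
Step 4 — H = 0.01511 - j0.122.
Step 5 — Magnitude: |H| = 0.1229 (-18.2 dB); phase: φ = -82.9°.

|H| = 0.1229 (-18.2 dB), φ = -82.9°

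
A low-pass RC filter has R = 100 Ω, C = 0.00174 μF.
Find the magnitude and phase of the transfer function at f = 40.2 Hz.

Step 1 — Angular frequency: ω = 2π·40.2 = 252.6 rad/s.
Step 2 — Transfer function: H(jω) = 1/(1 + jωRC).
Step 3 — Denominator: 1 + jωRC = 1 + j·252.6·100·1.74e-09 = 1 + j4.395e-05.
Step 4 — H = 1 - j4.395e-05.
Step 5 — Magnitude: |H| = 1 (-0.0 dB); phase: φ = -0.0°.

|H| = 1 (-0.0 dB), φ = -0.0°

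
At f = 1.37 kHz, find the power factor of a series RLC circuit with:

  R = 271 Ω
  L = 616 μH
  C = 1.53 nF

Step 1 — Angular frequency: ω = 2π·f = 2π·1370 = 8608 rad/s.
Step 2 — Component impedances:
  R: Z = R = 271 Ω
  L: Z = jωL = j·8608·0.000616 = 0 + j5.303 Ω
  C: Z = 1/(jωC) = -j/(ω·C) = 0 - j7.593e+04 Ω
Step 3 — Series combination: Z_total = R + L + C = 271 - j7.592e+04 Ω = 7.592e+04∠-89.8° Ω.
Step 4 — Power factor: PF = cos(φ) = Re(Z)/|Z| = 271/75924 = 0.003569.
Step 5 — Type: Im(Z) = -7.592e+04 ⇒ leading (phase φ = -89.8°).

PF = 0.003569 (leading, φ = -89.8°)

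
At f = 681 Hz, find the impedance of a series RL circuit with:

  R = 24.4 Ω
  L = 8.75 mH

Step 1 — Angular frequency: ω = 2π·f = 2π·681 = 4279 rad/s.
Step 2 — Component impedances:
  R: Z = R = 24.4 Ω
  L: Z = jωL = j·4279·0.00875 = 0 + j37.44 Ω
Step 3 — Series combination: Z_total = R + L = 24.4 + j37.44 Ω = 44.69∠56.9° Ω.

Z = 24.4 + j37.44 Ω = 44.69∠56.9° Ω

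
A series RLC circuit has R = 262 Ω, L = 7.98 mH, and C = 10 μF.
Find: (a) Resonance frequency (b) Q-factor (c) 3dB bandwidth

Step 1 — Resonance: ω₀ = 1/√(LC) = 1/√(0.00798·1e-05) = 3540 rad/s.
Step 2 — f₀ = ω₀/(2π) = 563.4 Hz.
Step 3 — Series Q: Q = ω₀L/R = 3540·0.00798/262 = 0.1078.
Step 4 — Bandwidth: Δω = ω₀/Q = 3.283e+04 rad/s; BW = Δω/(2π) = 5225 Hz.

(a) f₀ = 563.4 Hz  (b) Q = 0.1078  (c) BW = 5225 Hz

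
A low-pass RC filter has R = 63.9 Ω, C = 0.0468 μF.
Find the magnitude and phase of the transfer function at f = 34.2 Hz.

Step 1 — Angular frequency: ω = 2π·34.2 = 214.9 rad/s.
Step 2 — Transfer function: H(jω) = 1/(1 + jωRC).
Step 3 — Denominator: 1 + jωRC = 1 + j·214.9·63.9·4.68e-08 = 1 + j0.0006426.
Step 4 — H = 1 - j0.0006426.
Step 5 — Magnitude: |H| = 1 (-0.0 dB); phase: φ = -0.0°.

|H| = 1 (-0.0 dB), φ = -0.0°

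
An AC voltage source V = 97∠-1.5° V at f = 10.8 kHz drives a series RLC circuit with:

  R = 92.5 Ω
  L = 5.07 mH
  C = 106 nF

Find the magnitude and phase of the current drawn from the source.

Step 1 — Angular frequency: ω = 2π·f = 2π·1.08e+04 = 6.786e+04 rad/s.
Step 2 — Component impedances:
  R: Z = R = 92.5 Ω
  L: Z = jωL = j·6.786e+04·0.00507 = 0 + j344 Ω
  C: Z = 1/(jωC) = -j/(ω·C) = 0 - j139 Ω
Step 3 — Series combination: Z_total = R + L + C = 92.5 + j205 Ω = 224.9∠65.7° Ω.
Step 4 — Source phasor: V = 97∠-1.5° V = 96.97 - j2.539 V.
Step 5 — Ohm's law: I = V / Z_total = (96.97 - j2.539) / (92.5 + j205) = 0.167 - j0.3976 A.
Step 6 — Convert to polar: |I| = 0.4313 A, ∠I = -67.2°.

I = 0.4313∠-67.2° A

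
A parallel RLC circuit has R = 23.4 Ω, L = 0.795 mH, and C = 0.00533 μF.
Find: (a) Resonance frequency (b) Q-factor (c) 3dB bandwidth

Step 1 — Resonance: ω₀ = 1/√(LC) = 1/√(0.000795·5.33e-09) = 4.858e+05 rad/s.
Step 2 — f₀ = ω₀/(2π) = 7.732e+04 Hz.
Step 3 — Parallel Q: Q = R/(ω₀L) = 23.4/(4.858e+05·0.000795) = 0.06059.
Step 4 — Bandwidth: Δω = ω₀/Q = 8.018e+06 rad/s; BW = Δω/(2π) = 1.276e+06 Hz.

(a) f₀ = 7.732e+04 Hz  (b) Q = 0.06059  (c) BW = 1.276e+06 Hz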